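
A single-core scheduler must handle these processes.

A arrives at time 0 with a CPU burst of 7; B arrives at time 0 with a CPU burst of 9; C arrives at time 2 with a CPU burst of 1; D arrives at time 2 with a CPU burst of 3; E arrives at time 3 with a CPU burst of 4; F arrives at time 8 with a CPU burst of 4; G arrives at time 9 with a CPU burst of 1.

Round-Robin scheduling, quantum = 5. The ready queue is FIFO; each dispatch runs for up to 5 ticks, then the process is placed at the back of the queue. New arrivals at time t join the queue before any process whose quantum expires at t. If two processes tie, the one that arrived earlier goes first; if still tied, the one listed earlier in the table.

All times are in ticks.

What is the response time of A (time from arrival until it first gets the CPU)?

Gantt: | A 0-5 | B 5-10 | C 10-11 | D 11-14 | E 14-18 | A 18-20 | F 20-24 | G 24-25 | B 25-29 |
Completion: A=20  B=29  C=11  D=14  E=18  F=24  G=25
Turnaround (C−A): A=20  B=29  C=9  D=12  E=15  F=16  G=16
Response(A) = first start − arrival = 0 − 0 = 0

0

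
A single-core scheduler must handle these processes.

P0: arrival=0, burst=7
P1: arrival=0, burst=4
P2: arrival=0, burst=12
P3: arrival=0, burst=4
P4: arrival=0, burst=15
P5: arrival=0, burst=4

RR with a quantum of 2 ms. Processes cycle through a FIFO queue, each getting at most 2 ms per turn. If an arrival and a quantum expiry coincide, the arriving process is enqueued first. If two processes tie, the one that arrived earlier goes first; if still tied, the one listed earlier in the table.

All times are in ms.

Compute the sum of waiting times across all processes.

132

Gantt: | P0 0-2 | P1 2-4 | P2 4-6 | P3 6-8 | P4 8-10 | P5 10-12 | P0 12-14 | P1 14-16 | P2 16-18 | P3 18-20 | P4 20-22 | P5 22-24 | P0 24-26 | P2 26-28 | P4 28-30 | P0 30-31 | P2 31-33 | P4 33-35 | P2 35-37 | P4 37-39 | P2 39-41 | P4 41-46 |
Completion: P0=31  P1=16  P2=41  P3=20  P4=46  P5=24
Turnaround (C−A): P0=31  P1=16  P2=41  P3=20  P4=46  P5=24
Waiting = turnaround − burst: P0=24, P1=12, P2=29, P3=16, P4=31, P5=20
Total waiting = 24 + 12 + 29 + 16 + 31 + 20 = 132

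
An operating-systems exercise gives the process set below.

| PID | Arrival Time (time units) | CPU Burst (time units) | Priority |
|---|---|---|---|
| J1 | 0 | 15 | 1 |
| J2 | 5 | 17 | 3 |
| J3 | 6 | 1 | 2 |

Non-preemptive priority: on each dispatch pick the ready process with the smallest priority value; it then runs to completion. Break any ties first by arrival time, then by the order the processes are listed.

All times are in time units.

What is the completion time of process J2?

Gantt: | J1 0-15 | J3 15-16 | J2 16-33 |
Completion: J1=15  J2=33  J3=16
Turnaround (C−A): J1=15  J2=28  J3=10

33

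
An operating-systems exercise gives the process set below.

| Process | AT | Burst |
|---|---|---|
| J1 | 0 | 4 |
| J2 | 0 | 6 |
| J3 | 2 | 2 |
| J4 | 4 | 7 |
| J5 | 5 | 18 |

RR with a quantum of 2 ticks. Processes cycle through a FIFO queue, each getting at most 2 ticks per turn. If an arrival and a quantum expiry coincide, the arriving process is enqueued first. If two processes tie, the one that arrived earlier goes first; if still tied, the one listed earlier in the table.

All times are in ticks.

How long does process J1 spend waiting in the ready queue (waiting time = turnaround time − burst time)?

Schedule: | J1 0-2 | J2 2-4 | J3 4-6 | J1 6-8 | J4 8-10 | J2 10-12 | J5 12-14 | J4 14-16 | J2 16-18 | J5 18-20 | J4 20-22 | J5 22-24 | J4 24-25 | J5 25-37 |
Completion: J1=8  J2=18  J3=6  J4=25  J5=37
Waiting(J1) = turnaround − burst = 8 − 4 = 4

4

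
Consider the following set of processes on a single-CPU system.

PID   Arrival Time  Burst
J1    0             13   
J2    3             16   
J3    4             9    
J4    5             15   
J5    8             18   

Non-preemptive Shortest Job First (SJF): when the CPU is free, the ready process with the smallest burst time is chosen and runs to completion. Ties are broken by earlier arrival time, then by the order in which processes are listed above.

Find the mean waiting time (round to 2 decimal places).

21.00

Timeline: | J1 0-13 | J3 13-22 | J4 22-37 | J2 37-53 | J5 53-71 |
Completion: J1=13  J2=53  J3=22  J4=37  J5=71
Turnaround (C−A): J1=13  J2=50  J3=18  J4=32  J5=63
Waiting times: J1=0, J2=34, J3=9, J4=17, J5=45
Average waiting = (0+34+9+17+45) / 5 = 105/5 = 21.00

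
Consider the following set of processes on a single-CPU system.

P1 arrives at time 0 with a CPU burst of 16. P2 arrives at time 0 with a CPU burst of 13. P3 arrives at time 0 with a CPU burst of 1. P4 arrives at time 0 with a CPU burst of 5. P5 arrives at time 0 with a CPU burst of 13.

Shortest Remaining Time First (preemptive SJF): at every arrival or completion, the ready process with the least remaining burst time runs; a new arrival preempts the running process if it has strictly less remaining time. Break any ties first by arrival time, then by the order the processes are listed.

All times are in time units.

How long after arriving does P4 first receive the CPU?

1

Schedule: | P3 0-1 | P4 1-6 | P2 6-19 | P5 19-32 | P1 32-48 |
Completion: P1=48  P2=19  P3=1  P4=6  P5=32
Turnaround (C−A): P1=48  P2=19  P3=1  P4=6  P5=32
Response(P4) = first start − arrival = 1 − 0 = 1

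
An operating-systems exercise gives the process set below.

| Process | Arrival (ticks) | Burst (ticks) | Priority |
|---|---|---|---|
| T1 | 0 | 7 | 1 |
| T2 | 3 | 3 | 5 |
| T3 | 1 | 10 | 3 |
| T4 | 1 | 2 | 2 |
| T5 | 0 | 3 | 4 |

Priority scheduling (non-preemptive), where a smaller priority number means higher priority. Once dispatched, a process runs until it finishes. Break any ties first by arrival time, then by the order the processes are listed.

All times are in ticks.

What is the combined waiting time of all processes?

52

Timeline: | T1 0-7 | T4 7-9 | T3 9-19 | T5 19-22 | T2 22-25 |
Completion: T1=7  T2=25  T3=19  T4=9  T5=22
Turnaround (C−A): T1=7  T2=22  T3=18  T4=8  T5=22
Waiting = turnaround − burst: T1=0, T2=19, T3=8, T4=6, T5=19
Total waiting = 0 + 19 + 8 + 6 + 19 = 52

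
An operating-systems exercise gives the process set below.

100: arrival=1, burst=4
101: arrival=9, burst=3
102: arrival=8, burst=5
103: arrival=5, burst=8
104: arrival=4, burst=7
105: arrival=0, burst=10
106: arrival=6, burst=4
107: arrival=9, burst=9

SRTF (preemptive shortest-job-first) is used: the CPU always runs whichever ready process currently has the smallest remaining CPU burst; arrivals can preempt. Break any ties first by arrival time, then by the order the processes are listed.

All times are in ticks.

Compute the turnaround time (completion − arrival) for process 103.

Schedule: | 105 0-1 | 100 1-5 | 104 5-6 | 106 6-10 | 101 10-13 | 102 13-18 | 104 18-24 | 103 24-32 | 105 32-41 | 107 41-50 |
Completion: 100=5  101=13  102=18  103=32  104=24  105=41  106=10  107=50
Turnaround(103) = completion − arrival = 32 − 5 = 27

27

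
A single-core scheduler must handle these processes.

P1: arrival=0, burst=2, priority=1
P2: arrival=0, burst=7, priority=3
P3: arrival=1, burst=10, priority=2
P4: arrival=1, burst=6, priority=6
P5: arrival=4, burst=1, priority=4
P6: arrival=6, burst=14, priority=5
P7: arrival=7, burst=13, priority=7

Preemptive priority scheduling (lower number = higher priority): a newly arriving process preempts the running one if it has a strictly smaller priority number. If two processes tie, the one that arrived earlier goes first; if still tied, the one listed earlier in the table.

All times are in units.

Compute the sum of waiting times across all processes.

108

Timeline: | P1 0-2 | P3 2-12 | P2 12-19 | P5 19-20 | P6 20-34 | P4 34-40 | P7 40-53 |
Completion: P1=2  P2=19  P3=12  P4=40  P5=20  P6=34  P7=53
Turnaround (C−A): P1=2  P2=19  P3=11  P4=39  P5=16  P6=28  P7=46
Waiting = turnaround − burst: P1=0, P2=12, P3=1, P4=33, P5=15, P6=14, P7=33
Total waiting = 0 + 12 + 1 + 33 + 15 + 14 + 33 = 108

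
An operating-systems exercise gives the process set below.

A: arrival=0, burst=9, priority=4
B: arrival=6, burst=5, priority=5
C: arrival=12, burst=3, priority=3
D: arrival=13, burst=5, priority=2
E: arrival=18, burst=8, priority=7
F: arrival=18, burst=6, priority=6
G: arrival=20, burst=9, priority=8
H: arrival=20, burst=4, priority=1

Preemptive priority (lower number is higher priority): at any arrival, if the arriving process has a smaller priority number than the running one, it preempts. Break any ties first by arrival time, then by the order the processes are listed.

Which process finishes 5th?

B

Schedule: | A 0-9 | B 9-12 | C 12-13 | D 13-18 | C 18-20 | H 20-24 | B 24-26 | F 26-32 | E 32-40 | G 40-49 |
Completion: A=9  B=26  C=20  D=18  E=40  F=32  G=49  H=24
Turnaround (C−A): A=9  B=20  C=8  D=5  E=22  F=14  G=29  H=4
Finish order: A → D → C → H → B → F → E → G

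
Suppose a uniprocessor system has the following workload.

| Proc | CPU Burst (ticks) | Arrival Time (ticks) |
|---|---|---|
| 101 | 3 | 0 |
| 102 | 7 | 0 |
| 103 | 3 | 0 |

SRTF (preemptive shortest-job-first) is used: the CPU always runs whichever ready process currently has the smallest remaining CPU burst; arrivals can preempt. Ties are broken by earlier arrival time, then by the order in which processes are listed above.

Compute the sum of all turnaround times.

Timeline: | 101 0-3 | 103 3-6 | 102 6-13 |
Completion: 101=3  102=13  103=6
Turnaround (C−A): 101=3  102=13  103=6
Turnaround = completion − arrival: 101=3, 102=13, 103=6
Total turnaround = 3 + 13 + 6 = 22

22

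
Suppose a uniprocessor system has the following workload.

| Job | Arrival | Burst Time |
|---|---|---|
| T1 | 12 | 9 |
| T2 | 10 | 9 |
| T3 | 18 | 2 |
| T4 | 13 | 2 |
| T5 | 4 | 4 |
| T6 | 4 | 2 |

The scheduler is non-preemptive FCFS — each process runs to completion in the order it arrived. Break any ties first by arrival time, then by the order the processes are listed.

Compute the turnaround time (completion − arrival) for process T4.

17

Schedule: | idle 0-4 | T5 4-8 | T6 8-10 | T2 10-19 | T1 19-28 | T4 28-30 | T3 30-32 |
Completion: T1=28  T2=19  T3=32  T4=30  T5=8  T6=10
Turnaround(T4) = completion − arrival = 30 − 13 = 17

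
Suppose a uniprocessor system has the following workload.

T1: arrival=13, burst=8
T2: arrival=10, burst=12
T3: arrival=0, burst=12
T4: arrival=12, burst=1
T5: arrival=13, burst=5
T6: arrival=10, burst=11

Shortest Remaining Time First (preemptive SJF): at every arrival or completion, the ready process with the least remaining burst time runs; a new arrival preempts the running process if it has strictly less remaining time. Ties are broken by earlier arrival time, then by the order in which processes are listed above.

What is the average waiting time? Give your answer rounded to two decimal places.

Timeline: | T3 0-12 | T4 12-13 | T5 13-18 | T1 18-26 | T6 26-37 | T2 37-49 |
Completion: T1=26  T2=49  T3=12  T4=13  T5=18  T6=37
Turnaround (C−A): T1=13  T2=39  T3=12  T4=1  T5=5  T6=27
Waiting times: T1=5, T2=27, T3=0, T4=0, T5=0, T6=16
Average waiting = (5+27+0+0+0+16) / 6 = 48/6 = 8.00

8.00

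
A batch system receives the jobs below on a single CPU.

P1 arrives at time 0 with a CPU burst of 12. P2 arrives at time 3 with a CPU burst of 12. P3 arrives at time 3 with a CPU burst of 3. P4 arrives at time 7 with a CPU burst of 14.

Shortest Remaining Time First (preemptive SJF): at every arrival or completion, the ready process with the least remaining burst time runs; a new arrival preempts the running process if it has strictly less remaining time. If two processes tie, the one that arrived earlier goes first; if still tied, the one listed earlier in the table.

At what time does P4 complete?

Schedule: | P1 0-3 | P3 3-6 | P1 6-15 | P2 15-27 | P4 27-41 |
Completion: P1=15  P2=27  P3=6  P4=41
Turnaround (C−A): P1=15  P2=24  P3=3  P4=34

41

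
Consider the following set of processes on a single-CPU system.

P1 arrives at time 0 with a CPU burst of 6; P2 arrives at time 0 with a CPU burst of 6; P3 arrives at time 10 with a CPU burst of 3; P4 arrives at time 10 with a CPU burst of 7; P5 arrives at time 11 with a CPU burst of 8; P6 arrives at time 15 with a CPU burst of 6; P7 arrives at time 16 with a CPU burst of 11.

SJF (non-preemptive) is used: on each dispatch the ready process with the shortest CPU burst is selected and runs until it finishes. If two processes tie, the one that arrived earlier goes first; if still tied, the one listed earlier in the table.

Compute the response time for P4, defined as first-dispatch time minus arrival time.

11

Schedule: | P1 0-6 | P2 6-12 | P3 12-15 | P6 15-21 | P4 21-28 | P5 28-36 | P7 36-47 |
Completion: P1=6  P2=12  P3=15  P4=28  P5=36  P6=21  P7=47
Turnaround (C−A): P1=6  P2=12  P3=5  P4=18  P5=25  P6=6  P7=31
Response(P4) = first start − arrival = 21 − 10 = 11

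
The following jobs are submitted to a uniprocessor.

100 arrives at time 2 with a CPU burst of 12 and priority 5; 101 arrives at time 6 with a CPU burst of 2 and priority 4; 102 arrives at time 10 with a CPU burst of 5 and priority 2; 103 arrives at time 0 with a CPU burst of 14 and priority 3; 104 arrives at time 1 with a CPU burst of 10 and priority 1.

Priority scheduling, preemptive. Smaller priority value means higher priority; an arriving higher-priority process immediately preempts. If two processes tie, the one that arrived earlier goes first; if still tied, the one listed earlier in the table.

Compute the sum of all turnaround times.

Timeline: | 103 0-1 | 104 1-11 | 102 11-16 | 103 16-29 | 101 29-31 | 100 31-43 |
Completion: 100=43  101=31  102=16  103=29  104=11
Turnaround = completion − arrival: 100=41, 101=25, 102=6, 103=29, 104=10
Total turnaround = 41 + 25 + 6 + 29 + 10 = 111

111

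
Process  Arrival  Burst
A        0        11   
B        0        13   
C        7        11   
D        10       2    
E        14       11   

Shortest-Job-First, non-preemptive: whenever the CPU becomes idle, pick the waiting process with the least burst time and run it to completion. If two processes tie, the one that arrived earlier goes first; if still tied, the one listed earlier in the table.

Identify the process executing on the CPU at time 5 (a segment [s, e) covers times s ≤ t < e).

A

Timeline: | A 0-11 | D 11-13 | C 13-24 | E 24-35 | B 35-48 |
Completion: A=11  B=48  C=24  D=13  E=35
Turnaround (C−A): A=11  B=48  C=17  D=3  E=21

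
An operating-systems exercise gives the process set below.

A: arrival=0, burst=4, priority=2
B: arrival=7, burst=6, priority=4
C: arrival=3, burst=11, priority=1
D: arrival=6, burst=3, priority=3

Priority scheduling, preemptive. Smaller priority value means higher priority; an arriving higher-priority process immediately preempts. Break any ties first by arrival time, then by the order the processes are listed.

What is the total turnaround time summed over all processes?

55

Schedule: | A 0-3 | C 3-14 | A 14-15 | D 15-18 | B 18-24 |
Completion: A=15  B=24  C=14  D=18
Turnaround (C−A): A=15  B=17  C=11  D=12
Turnaround = completion − arrival: A=15, B=17, C=11, D=12
Total turnaround = 15 + 17 + 11 + 12 = 55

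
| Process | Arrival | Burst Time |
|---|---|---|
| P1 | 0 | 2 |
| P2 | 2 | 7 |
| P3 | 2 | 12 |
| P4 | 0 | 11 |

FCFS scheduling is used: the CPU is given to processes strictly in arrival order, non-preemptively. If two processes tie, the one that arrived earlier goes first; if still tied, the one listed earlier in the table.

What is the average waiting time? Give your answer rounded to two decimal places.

Schedule: | P1 0-2 | P4 2-13 | P2 13-20 | P3 20-32 |
Completion: P1=2  P2=20  P3=32  P4=13
Waiting times: P1=0, P2=11, P3=18, P4=2
Average waiting = (0+11+18+2) / 4 = 31/4 = 7.75

7.75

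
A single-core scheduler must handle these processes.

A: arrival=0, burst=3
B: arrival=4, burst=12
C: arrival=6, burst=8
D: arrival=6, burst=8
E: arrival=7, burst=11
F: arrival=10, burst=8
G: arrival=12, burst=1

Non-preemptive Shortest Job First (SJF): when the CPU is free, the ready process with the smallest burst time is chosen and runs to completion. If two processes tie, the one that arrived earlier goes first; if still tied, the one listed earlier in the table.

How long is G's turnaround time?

5

Timeline: | A 0-3 | idle 3-4 | B 4-16 | G 16-17 | C 17-25 | D 25-33 | F 33-41 | E 41-52 |
Completion: A=3  B=16  C=25  D=33  E=52  F=41  G=17
Turnaround(G) = completion − arrival = 17 − 12 = 5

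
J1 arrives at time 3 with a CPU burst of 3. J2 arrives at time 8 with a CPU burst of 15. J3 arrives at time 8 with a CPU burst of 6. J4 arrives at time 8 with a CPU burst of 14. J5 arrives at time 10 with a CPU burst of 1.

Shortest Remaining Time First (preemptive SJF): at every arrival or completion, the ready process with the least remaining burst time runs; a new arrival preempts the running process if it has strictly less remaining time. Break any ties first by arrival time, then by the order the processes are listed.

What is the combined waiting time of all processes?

Gantt: | idle 0-3 | J1 3-6 | idle 6-8 | J3 8-10 | J5 10-11 | J3 11-15 | J4 15-29 | J2 29-44 |
Completion: J1=6  J2=44  J3=15  J4=29  J5=11
Turnaround (C−A): J1=3  J2=36  J3=7  J4=21  J5=1
Waiting = turnaround − burst: J1=0, J2=21, J3=1, J4=7, J5=0
Total waiting = 0 + 21 + 1 + 7 + 0 = 29

29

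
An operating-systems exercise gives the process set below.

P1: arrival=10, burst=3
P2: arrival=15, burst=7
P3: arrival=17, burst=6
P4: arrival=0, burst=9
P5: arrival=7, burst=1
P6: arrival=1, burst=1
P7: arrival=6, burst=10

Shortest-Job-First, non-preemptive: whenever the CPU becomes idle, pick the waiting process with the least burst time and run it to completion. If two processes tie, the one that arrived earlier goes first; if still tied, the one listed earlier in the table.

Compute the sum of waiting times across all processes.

Gantt: | P4 0-9 | P6 9-10 | P5 10-11 | P1 11-14 | P7 14-24 | P3 24-30 | P2 30-37 |
Completion: P1=14  P2=37  P3=30  P4=9  P5=11  P6=10  P7=24
Turnaround (C−A): P1=4  P2=22  P3=13  P4=9  P5=4  P6=9  P7=18
Waiting = turnaround − burst: P1=1, P2=15, P3=7, P4=0, P5=3, P6=8, P7=8
Total waiting = 1 + 15 + 7 + 0 + 3 + 8 + 8 = 42

42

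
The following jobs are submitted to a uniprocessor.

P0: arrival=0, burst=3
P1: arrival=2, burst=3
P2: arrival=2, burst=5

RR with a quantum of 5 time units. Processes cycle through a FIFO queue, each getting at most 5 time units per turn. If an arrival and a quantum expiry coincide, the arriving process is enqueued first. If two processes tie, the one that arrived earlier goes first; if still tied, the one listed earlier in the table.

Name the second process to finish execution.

Timeline: | P0 0-3 | P1 3-6 | P2 6-11 |
Completion: P0=3  P1=6  P2=11
Turnaround (C−A): P0=3  P1=4  P2=9
Finish order: P0 → P1 → P2

P1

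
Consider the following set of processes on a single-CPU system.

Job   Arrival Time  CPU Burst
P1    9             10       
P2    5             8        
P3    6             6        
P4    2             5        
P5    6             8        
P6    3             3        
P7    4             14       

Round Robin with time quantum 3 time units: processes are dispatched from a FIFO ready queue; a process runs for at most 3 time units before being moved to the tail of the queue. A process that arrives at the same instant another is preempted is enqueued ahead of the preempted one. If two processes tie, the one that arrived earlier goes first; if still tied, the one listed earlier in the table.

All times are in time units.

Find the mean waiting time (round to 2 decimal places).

24.43

Timeline: | idle 0-2 | P4 2-5 | P6 5-8 | P7 8-11 | P2 11-14 | P4 14-16 | P3 16-19 | P5 19-22 | P1 22-25 | P7 25-28 | P2 28-31 | P3 31-34 | P5 34-37 | P1 37-40 | P7 40-43 | P2 43-45 | P5 45-47 | P1 47-50 | P7 50-53 | P1 53-54 | P7 54-56 |
Completion: P1=54  P2=45  P3=34  P4=16  P5=47  P6=8  P7=56
Turnaround (C−A): P1=45  P2=40  P3=28  P4=14  P5=41  P6=5  P7=52
Waiting times: P1=35, P2=32, P3=22, P4=9, P5=33, P6=2, P7=38
Average waiting = (35+32+22+9+33+2+38) / 7 = 171/7 = 24.43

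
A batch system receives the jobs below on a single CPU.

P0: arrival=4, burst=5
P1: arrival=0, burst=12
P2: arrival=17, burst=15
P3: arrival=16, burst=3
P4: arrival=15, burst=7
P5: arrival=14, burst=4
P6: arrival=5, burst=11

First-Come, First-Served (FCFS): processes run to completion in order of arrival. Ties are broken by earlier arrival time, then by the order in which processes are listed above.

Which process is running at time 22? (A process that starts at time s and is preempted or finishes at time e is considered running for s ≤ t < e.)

Schedule: | P1 0-12 | P0 12-17 | P6 17-28 | P5 28-32 | P4 32-39 | P3 39-42 | P2 42-57 |
Completion: P0=17  P1=12  P2=57  P3=42  P4=39  P5=32  P6=28

P6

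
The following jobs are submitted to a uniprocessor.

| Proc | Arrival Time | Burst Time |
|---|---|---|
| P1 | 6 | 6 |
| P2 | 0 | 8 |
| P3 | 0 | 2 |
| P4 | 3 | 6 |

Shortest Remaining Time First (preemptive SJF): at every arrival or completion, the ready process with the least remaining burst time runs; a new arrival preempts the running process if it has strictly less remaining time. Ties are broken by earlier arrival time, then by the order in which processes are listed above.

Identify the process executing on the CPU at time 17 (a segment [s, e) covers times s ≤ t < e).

Schedule: | P3 0-2 | P2 2-3 | P4 3-9 | P1 9-15 | P2 15-22 |
Completion: P1=15  P2=22  P3=2  P4=9

P2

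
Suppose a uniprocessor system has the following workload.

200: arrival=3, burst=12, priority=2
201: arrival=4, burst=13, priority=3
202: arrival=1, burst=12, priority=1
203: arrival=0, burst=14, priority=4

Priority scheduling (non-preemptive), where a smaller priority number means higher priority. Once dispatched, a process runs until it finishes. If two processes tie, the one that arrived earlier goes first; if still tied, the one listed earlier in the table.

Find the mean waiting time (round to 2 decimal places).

17.50

Timeline: | 203 0-14 | 202 14-26 | 200 26-38 | 201 38-51 |
Completion: 200=38  201=51  202=26  203=14
Turnaround (C−A): 200=35  201=47  202=25  203=14
Waiting times: 200=23, 201=34, 202=13, 203=0
Average waiting = (23+34+13+0) / 4 = 70/4 = 17.50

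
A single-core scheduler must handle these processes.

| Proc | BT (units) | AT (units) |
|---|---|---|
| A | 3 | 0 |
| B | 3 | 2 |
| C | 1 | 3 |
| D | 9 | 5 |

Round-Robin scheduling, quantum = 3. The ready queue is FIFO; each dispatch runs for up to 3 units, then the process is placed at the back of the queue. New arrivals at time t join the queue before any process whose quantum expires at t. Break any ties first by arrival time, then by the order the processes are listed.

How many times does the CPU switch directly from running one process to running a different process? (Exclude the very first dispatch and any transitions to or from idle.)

Gantt: | A 0-3 | B 3-6 | C 6-7 | D 7-16 |
Completion: A=3  B=6  C=7  D=16
Turnaround (C−A): A=3  B=4  C=4  D=11

3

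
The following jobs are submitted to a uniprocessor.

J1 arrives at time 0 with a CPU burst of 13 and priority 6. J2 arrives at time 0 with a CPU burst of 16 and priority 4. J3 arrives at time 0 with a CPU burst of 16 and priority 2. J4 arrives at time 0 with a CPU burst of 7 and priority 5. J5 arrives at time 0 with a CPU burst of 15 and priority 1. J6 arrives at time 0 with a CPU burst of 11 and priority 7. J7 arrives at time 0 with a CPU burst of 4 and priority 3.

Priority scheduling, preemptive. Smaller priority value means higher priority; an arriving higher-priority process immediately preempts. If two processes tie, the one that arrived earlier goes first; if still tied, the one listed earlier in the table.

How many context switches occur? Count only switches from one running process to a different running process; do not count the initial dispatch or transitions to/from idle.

6

Timeline: | J5 0-15 | J3 15-31 | J7 31-35 | J2 35-51 | J4 51-58 | J1 58-71 | J6 71-82 |
Completion: J1=71  J2=51  J3=31  J4=58  J5=15  J6=82  J7=35
Turnaround (C−A): J1=71  J2=51  J3=31  J4=58  J5=15  J6=82  J7=35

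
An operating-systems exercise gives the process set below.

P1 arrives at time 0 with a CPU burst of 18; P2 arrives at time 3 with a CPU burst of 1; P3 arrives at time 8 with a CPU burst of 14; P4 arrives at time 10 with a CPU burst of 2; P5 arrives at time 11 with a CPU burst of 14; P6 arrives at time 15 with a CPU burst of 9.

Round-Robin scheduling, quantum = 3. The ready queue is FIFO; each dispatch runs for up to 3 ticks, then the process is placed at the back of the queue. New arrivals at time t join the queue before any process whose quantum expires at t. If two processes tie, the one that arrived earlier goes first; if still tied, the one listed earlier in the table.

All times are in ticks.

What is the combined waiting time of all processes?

Gantt: | P1 0-3 | P2 3-4 | P1 4-10 | P3 10-13 | P4 13-15 | P1 15-18 | P5 18-21 | P3 21-24 | P6 24-27 | P1 27-30 | P5 30-33 | P3 33-36 | P6 36-39 | P1 39-42 | P5 42-45 | P3 45-48 | P6 48-51 | P5 51-54 | P3 54-56 | P5 56-58 |
Completion: P1=42  P2=4  P3=56  P4=15  P5=58  P6=51
Turnaround (C−A): P1=42  P2=1  P3=48  P4=5  P5=47  P6=36
Waiting = turnaround − burst: P1=24, P2=0, P3=34, P4=3, P5=33, P6=27
Total waiting = 24 + 0 + 34 + 3 + 33 + 27 = 121

121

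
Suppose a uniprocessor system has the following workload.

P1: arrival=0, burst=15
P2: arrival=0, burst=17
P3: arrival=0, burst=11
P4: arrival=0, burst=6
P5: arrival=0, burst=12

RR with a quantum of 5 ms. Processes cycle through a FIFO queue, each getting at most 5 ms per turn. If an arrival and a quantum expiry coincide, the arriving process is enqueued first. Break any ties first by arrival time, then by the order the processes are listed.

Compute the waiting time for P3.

46

Schedule: | P1 0-5 | P2 5-10 | P3 10-15 | P4 15-20 | P5 20-25 | P1 25-30 | P2 30-35 | P3 35-40 | P4 40-41 | P5 41-46 | P1 46-51 | P2 51-56 | P3 56-57 | P5 57-59 | P2 59-61 |
Completion: P1=51  P2=61  P3=57  P4=41  P5=59
Waiting(P3) = turnaround − burst = 57 − 11 = 46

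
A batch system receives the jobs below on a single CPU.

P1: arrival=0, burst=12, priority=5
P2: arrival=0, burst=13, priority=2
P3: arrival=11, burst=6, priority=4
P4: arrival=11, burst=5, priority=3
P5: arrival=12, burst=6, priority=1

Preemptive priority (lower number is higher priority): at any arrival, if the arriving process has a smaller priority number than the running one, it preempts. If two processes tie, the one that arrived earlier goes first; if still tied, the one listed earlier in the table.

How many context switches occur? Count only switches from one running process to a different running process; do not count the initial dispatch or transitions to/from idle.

5

Gantt: | P2 0-12 | P5 12-18 | P2 18-19 | P4 19-24 | P3 24-30 | P1 30-42 |
Completion: P1=42  P2=19  P3=30  P4=24  P5=18
Turnaround (C−A): P1=42  P2=19  P3=19  P4=13  P5=6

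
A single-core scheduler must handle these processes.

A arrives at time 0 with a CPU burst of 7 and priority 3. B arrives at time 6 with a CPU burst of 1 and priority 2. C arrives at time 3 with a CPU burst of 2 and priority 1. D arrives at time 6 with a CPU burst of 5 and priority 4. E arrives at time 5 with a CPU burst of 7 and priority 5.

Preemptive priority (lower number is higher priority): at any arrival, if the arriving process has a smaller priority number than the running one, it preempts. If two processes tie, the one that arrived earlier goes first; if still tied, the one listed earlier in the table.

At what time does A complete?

Schedule: | A 0-3 | C 3-5 | A 5-6 | B 6-7 | A 7-10 | D 10-15 | E 15-22 |
Completion: A=10  B=7  C=5  D=15  E=22
Turnaround (C−A): A=10  B=1  C=2  D=9  E=17

10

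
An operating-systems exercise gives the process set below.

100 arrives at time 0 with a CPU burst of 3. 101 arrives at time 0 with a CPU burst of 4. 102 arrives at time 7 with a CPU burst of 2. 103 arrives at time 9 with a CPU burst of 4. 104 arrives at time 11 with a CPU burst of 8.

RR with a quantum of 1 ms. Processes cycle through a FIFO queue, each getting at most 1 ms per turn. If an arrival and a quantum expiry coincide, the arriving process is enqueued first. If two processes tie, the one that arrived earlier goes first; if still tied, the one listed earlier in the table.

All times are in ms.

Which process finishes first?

Schedule: | 100 0-1 | 101 1-2 | 100 2-3 | 101 3-4 | 100 4-5 | 101 5-7 | 102 7-9 | 103 9-11 | 104 11-12 | 103 12-13 | 104 13-14 | 103 14-15 | 104 15-21 |
Completion: 100=5  101=7  102=9  103=15  104=21
Finish order: 100 → 101 → 102 → 103 → 104

100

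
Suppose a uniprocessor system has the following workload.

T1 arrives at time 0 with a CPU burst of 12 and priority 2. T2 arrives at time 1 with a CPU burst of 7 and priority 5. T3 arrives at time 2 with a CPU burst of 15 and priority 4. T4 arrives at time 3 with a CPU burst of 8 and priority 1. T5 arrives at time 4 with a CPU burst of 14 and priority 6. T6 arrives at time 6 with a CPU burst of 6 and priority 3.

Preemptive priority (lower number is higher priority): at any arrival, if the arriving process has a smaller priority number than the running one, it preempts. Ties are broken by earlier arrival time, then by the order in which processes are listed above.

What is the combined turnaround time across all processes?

Gantt: | T1 0-3 | T4 3-11 | T1 11-20 | T6 20-26 | T3 26-41 | T2 41-48 | T5 48-62 |
Completion: T1=20  T2=48  T3=41  T4=11  T5=62  T6=26
Turnaround (C−A): T1=20  T2=47  T3=39  T4=8  T5=58  T6=20
Turnaround = completion − arrival: T1=20, T2=47, T3=39, T4=8, T5=58, T6=20
Total turnaround = 20 + 47 + 39 + 8 + 58 + 20 = 192

192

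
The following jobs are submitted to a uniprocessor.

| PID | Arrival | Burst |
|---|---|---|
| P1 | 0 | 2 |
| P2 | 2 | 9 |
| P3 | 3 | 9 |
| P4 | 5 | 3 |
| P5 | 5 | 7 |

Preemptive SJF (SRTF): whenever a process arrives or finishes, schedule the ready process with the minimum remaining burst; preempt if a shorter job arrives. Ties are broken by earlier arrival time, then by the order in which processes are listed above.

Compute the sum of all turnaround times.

60

Timeline: | P1 0-2 | P2 2-5 | P4 5-8 | P2 8-14 | P5 14-21 | P3 21-30 |
Completion: P1=2  P2=14  P3=30  P4=8  P5=21
Turnaround (C−A): P1=2  P2=12  P3=27  P4=3  P5=16
Turnaround = completion − arrival: P1=2, P2=12, P3=27, P4=3, P5=16
Total turnaround = 2 + 12 + 27 + 3 + 16 = 60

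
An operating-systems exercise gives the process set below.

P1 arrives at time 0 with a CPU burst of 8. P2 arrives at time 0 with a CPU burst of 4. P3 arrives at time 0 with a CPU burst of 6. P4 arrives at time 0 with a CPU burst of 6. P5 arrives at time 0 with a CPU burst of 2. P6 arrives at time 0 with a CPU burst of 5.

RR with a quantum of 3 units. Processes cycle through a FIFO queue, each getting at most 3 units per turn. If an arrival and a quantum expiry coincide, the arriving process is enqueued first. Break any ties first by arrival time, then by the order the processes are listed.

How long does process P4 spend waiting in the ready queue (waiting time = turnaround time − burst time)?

21

Schedule: | P1 0-3 | P2 3-6 | P3 6-9 | P4 9-12 | P5 12-14 | P6 14-17 | P1 17-20 | P2 20-21 | P3 21-24 | P4 24-27 | P6 27-29 | P1 29-31 |
Completion: P1=31  P2=21  P3=24  P4=27  P5=14  P6=29
Turnaround (C−A): P1=31  P2=21  P3=24  P4=27  P5=14  P6=29
Waiting(P4) = turnaround − burst = 27 − 6 = 21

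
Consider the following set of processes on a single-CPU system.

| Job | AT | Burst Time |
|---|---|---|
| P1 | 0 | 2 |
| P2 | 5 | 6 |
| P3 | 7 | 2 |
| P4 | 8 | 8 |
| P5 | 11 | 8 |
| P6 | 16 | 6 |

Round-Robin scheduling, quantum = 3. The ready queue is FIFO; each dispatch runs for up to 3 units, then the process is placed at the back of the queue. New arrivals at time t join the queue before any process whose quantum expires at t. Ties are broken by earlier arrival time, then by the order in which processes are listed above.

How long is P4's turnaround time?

Timeline: | P1 0-2 | idle 2-5 | P2 5-8 | P3 8-10 | P4 10-13 | P2 13-16 | P5 16-19 | P4 19-22 | P6 22-25 | P5 25-28 | P4 28-30 | P6 30-33 | P5 33-35 |
Completion: P1=2  P2=16  P3=10  P4=30  P5=35  P6=33
Turnaround (C−A): P1=2  P2=11  P3=3  P4=22  P5=24  P6=17
Turnaround(P4) = completion − arrival = 30 − 8 = 22

22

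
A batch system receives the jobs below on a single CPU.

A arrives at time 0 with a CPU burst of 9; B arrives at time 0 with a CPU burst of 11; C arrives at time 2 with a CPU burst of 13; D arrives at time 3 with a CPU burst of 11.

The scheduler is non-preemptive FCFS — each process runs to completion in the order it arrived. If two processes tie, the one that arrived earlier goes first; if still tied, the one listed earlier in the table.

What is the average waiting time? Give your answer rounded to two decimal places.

Schedule: | A 0-9 | B 9-20 | C 20-33 | D 33-44 |
Completion: A=9  B=20  C=33  D=44
Turnaround (C−A): A=9  B=20  C=31  D=41
Waiting times: A=0, B=9, C=18, D=30
Average waiting = (0+9+18+30) / 4 = 57/4 = 14.25

14.25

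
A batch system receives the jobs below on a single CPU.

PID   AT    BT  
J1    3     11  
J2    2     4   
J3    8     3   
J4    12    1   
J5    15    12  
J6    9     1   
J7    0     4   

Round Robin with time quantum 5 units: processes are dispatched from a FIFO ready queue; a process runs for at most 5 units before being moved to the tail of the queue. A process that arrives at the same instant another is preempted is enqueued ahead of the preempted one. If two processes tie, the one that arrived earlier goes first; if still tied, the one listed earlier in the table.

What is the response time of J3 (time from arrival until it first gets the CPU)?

5

Schedule: | J7 0-4 | J2 4-8 | J1 8-13 | J3 13-16 | J6 16-17 | J4 17-18 | J1 18-23 | J5 23-28 | J1 28-29 | J5 29-36 |
Completion: J1=29  J2=8  J3=16  J4=18  J5=36  J6=17  J7=4
Turnaround (C−A): J1=26  J2=6  J3=8  J4=6  J5=21  J6=8  J7=4
Response(J3) = first start − arrival = 13 − 8 = 5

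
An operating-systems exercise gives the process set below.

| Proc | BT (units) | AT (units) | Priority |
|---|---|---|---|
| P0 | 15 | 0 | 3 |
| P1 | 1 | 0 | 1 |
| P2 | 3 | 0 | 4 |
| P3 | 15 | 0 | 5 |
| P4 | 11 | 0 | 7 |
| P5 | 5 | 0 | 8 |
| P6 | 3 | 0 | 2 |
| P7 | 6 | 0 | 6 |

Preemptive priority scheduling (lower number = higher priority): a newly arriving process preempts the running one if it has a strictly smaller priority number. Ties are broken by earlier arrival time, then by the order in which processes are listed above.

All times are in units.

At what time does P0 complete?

Timeline: | P1 0-1 | P6 1-4 | P0 4-19 | P2 19-22 | P3 22-37 | P7 37-43 | P4 43-54 | P5 54-59 |
Completion: P0=19  P1=1  P2=22  P3=37  P4=54  P5=59  P6=4  P7=43

19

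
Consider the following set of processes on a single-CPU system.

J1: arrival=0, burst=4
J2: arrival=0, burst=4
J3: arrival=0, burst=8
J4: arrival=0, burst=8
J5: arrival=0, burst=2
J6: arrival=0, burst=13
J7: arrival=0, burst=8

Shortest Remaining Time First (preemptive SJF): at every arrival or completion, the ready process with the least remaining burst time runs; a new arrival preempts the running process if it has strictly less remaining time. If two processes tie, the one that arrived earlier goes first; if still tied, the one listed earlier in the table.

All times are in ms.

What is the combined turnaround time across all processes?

143

Timeline: | J5 0-2 | J1 2-6 | J2 6-10 | J3 10-18 | J4 18-26 | J7 26-34 | J6 34-47 |
Completion: J1=6  J2=10  J3=18  J4=26  J5=2  J6=47  J7=34
Turnaround (C−A): J1=6  J2=10  J3=18  J4=26  J5=2  J6=47  J7=34
Turnaround = completion − arrival: J1=6, J2=10, J3=18, J4=26, J5=2, J6=47, J7=34
Total turnaround = 6 + 10 + 18 + 26 + 2 + 47 + 34 = 143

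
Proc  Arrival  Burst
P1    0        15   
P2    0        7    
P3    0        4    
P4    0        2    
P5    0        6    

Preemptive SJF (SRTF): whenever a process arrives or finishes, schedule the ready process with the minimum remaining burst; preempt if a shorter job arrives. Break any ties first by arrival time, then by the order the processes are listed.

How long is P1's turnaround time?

34

Gantt: | P4 0-2 | P3 2-6 | P5 6-12 | P2 12-19 | P1 19-34 |
Completion: P1=34  P2=19  P3=6  P4=2  P5=12
Turnaround (C−A): P1=34  P2=19  P3=6  P4=2  P5=12
Turnaround(P1) = completion − arrival = 34 − 0 = 34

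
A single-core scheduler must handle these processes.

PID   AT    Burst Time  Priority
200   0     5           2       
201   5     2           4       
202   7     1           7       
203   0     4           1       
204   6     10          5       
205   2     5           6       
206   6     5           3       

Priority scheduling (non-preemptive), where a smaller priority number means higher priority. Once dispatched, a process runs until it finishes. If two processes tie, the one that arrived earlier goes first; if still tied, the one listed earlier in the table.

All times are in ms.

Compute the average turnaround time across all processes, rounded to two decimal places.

Gantt: | 203 0-4 | 200 4-9 | 206 9-14 | 201 14-16 | 204 16-26 | 205 26-31 | 202 31-32 |
Completion: 200=9  201=16  202=32  203=4  204=26  205=31  206=14
Turnaround times: 200=9, 201=11, 202=25, 203=4, 204=20, 205=29, 206=8
Average turnaround = (9+11+25+4+20+29+8) / 7 = 106/7 = 15.14

15.14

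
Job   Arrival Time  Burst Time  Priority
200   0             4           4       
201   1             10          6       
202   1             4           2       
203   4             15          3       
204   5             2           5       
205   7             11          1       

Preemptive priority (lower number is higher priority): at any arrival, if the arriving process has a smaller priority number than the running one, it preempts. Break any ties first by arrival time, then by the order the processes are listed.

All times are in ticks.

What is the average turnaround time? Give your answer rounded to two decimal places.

25.33

Schedule: | 200 0-1 | 202 1-5 | 203 5-7 | 205 7-18 | 203 18-31 | 200 31-34 | 204 34-36 | 201 36-46 |
Completion: 200=34  201=46  202=5  203=31  204=36  205=18
Turnaround (C−A): 200=34  201=45  202=4  203=27  204=31  205=11
Turnaround times: 200=34, 201=45, 202=4, 203=27, 204=31, 205=11
Average turnaround = (34+45+4+27+31+11) / 6 = 152/6 = 25.33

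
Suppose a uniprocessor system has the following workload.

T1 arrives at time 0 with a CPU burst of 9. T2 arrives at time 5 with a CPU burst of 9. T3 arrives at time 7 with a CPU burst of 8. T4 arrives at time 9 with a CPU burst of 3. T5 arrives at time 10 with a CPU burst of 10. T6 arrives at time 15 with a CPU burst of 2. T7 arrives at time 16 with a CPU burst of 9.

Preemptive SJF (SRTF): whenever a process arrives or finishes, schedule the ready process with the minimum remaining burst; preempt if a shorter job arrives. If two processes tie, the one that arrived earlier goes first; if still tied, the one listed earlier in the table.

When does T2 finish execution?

31

Gantt: | T1 0-9 | T4 9-12 | T3 12-15 | T6 15-17 | T3 17-22 | T2 22-31 | T7 31-40 | T5 40-50 |
Completion: T1=9  T2=31  T3=22  T4=12  T5=50  T6=17  T7=40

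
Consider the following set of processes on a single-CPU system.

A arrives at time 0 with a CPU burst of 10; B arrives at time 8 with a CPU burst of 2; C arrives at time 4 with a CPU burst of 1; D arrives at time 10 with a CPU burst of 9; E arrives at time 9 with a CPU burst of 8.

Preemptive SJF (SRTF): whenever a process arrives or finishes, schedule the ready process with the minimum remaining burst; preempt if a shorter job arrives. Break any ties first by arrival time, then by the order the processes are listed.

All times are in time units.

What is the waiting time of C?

0

Gantt: | A 0-4 | C 4-5 | A 5-8 | B 8-10 | A 10-13 | E 13-21 | D 21-30 |
Completion: A=13  B=10  C=5  D=30  E=21
Turnaround (C−A): A=13  B=2  C=1  D=20  E=12
Waiting(C) = turnaround − burst = 1 − 1 = 0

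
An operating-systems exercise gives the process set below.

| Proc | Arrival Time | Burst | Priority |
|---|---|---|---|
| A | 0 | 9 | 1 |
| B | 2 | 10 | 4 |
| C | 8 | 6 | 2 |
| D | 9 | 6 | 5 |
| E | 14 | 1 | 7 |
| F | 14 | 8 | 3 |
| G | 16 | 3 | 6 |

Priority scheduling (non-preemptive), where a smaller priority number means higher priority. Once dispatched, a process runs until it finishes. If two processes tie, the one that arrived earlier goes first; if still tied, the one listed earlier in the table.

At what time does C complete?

Gantt: | A 0-9 | C 9-15 | F 15-23 | B 23-33 | D 33-39 | G 39-42 | E 42-43 |
Completion: A=9  B=33  C=15  D=39  E=43  F=23  G=42

15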